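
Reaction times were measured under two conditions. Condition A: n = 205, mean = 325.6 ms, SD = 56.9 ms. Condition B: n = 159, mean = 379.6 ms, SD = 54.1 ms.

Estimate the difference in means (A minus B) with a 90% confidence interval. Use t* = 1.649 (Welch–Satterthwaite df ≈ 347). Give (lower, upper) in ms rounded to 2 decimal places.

(-63.64, -44.36)

Per-group SEs: s₁/√n₁ = 56.9/√205 = 3.9741, s₂/√n₂ = 54.1/√159 = 4.2904.
Unpooled SE of the difference: √(15.79347081 + 18.40753216) = 5.8482.
Margin of error = t* · SE = 1.649 × 5.8482 = 9.6437.
x̄₁ − x̄₂ = 325.6 − 379.6 = -54.0000.
CI: -54.0000 ± 9.6437 = (-63.64, -44.36).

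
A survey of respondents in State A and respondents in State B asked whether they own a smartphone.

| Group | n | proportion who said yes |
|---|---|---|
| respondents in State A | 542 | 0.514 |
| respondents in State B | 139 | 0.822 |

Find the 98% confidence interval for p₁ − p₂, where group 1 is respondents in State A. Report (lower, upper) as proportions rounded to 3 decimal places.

(-0.398, -0.218)

SE₁ = √(p̂₁(1−p̂₁)/n₁) = √(0.5140·0.4860/542) = 0.02147; SE₂ = √(0.8220·0.1780/139) = 0.03244.
Independent samples: SE of the difference = √(SE₁² + SE₂²) = √(0.0004609609 + 0.0010523536) = 0.03890.
z* for 98% confidence is 2.326, so the margin of error is 2.326 × 0.03890 = 0.09048.
Point estimate p̂₁ − p̂₂ = 0.5140 − 0.8220 = -0.3080.
-0.3080 ± 0.09048 → (-0.398, -0.218).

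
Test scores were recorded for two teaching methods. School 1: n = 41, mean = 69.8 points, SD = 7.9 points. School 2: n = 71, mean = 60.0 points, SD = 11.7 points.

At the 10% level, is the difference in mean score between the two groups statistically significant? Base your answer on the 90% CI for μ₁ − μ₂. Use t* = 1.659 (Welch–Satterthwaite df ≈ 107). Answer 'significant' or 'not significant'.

significant

SE₁ = s₁/√n₁ = 7.9/√41 = 1.2338; SE₂ = 11.7/√71 = 1.3885.
Independent samples, unequal variances: SE_diff = √(SE₁² + SE₂²) = √(1.52226244 + 1.92793225) = 1.8575.
t* = 1.659, so margin of error = 1.659 × 1.8575 = 3.0816.
Difference in means = 69.8 − 60.0 = 9.8000.
9.8000 ± 3.0816 → (6.7184, 12.8816).
The interval (6.7184, 12.8816) does not contain 0, so the difference is significant.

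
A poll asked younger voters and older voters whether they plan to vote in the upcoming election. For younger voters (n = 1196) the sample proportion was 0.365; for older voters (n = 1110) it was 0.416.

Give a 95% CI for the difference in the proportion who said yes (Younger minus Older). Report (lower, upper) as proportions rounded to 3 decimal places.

SE₁ = √(p̂₁(1−p̂₁)/n₁) = √(0.3650·0.6350/1196) = 0.01392; SE₂ = √(0.4160·0.5840/1110) = 0.01479.
Independent samples: SE of the difference = √(SE₁² + SE₂²) = √(0.0001937664 + 0.0002187441) = 0.02031.
z* for 95% confidence is 1.960, so the margin of error is 1.960 × 0.02031 = 0.03981.
Point estimate p̂₁ − p̂₂ = 0.3650 − 0.4160 = -0.0510.
-0.0510 ± 0.03981 → (-0.091, -0.011).

(-0.091, -0.011)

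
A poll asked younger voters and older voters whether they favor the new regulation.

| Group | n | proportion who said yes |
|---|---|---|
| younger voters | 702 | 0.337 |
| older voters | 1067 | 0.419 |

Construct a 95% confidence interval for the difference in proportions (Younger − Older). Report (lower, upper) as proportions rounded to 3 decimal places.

(-0.128, -0.036)

Each SE is √(p̂(1−p̂)/n): √(0.3370·0.6630/702) = 0.01784 and √(0.4190·0.5810/1067) = 0.01510.
SE(p̂₁ − p̂₂) = √(SE₁² + SE₂²) = √(0.0003182656 + 0.00022801) = 0.02337, since the two samples are independent.
At 95% confidence z* = 1.960; margin = 1.960 × 0.02337 = 0.04581.
The difference is 0.3370 − 0.4190 = -0.0820, so the interval is -0.0820 ± 0.04581 = (-0.128, -0.036).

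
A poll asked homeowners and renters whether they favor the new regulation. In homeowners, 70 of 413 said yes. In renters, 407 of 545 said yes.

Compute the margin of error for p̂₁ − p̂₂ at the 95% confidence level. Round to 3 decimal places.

p̂₁ = 70/413 = 0.1695 and p̂₂ = 407/545 = 0.7468.
SE₁ = √(p̂₁(1−p̂₁)/n₁) = √(0.1695·0.8305/413) = 0.01846; SE₂ = √(0.7468·0.2532/545) = 0.01863.
Independent samples: SE of the difference = √(SE₁² + SE₂²) = √(0.0003407716 + 0.0003470769) = 0.02623.
z* for 95% confidence is 1.960, so the margin of error is 1.960 × 0.02623 = 0.05141.

0.051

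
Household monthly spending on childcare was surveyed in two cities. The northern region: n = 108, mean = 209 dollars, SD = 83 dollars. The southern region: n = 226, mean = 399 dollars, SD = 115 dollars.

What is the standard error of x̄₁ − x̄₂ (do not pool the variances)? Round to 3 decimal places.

11.059

Standard errors of each mean: 83/√108 = 7.9867 and 115/√226 = 7.6497.
SE(x̄₁ − x̄₂) = √(7.9867² + 7.6497²) = 11.0592 for independent samples with unequal variances.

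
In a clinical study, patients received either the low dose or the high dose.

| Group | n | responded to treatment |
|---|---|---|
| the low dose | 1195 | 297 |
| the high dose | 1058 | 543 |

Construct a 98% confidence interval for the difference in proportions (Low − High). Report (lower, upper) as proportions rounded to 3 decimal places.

(-0.311, -0.219)

p̂₁ = 297/1195 = 0.2485 and p̂₂ = 543/1058 = 0.5132.
SE₁ = √(p̂₁(1−p̂₁)/n₁) = √(0.2485·0.7515/1195) = 0.01250; SE₂ = √(0.5132·0.4868/1058) = 0.01537.
Independent samples: SE of the difference = √(SE₁² + SE₂²) = √(0.00015625 + 0.0002362369) = 0.01981.
z* for 98% confidence is 2.326, so the margin of error is 2.326 × 0.01981 = 0.04608.
Point estimate p̂₁ − p̂₂ = 0.2485 − 0.5132 = -0.2647.
-0.2647 ± 0.04608 → (-0.311, -0.219).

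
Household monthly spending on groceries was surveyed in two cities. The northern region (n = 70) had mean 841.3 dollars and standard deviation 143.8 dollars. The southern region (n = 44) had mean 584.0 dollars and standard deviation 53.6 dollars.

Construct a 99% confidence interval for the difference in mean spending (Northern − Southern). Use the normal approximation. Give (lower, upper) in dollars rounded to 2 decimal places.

Standard errors of each mean: 143.8/√70 = 17.1874 and 53.6/√44 = 8.0805.
SE(x̄₁ − x̄₂) = √(17.1874² + 8.0805²) = 18.9921 for independent samples with unequal variances.
With z* = 2.576, the margin is 2.576 × 18.9921 = 48.9236.
x̄₁ − x̄₂ = 841.3 − 584.0 = 257.3000; the interval is 257.3000 ± 48.9236 = (208.38, 306.22).

(208.38, 306.22)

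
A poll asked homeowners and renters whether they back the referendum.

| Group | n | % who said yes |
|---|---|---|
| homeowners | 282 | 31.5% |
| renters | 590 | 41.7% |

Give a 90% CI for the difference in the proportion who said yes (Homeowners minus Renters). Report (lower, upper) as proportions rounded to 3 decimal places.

(-0.158, -0.046)

SE₁ = √(p̂₁(1−p̂₁)/n₁) = √(0.3150·0.6850/282) = 0.02766; SE₂ = √(0.4170·0.5830/590) = 0.02030.
Independent samples: SE of the difference = √(SE₁² + SE₂²) = √(0.0007650756 + 0.00041209) = 0.03431.
z* for 90% confidence is 1.645, so the margin of error is 1.645 × 0.03431 = 0.05644.
Point estimate p̂₁ − p̂₂ = 0.3150 − 0.4170 = -0.1020.
-0.1020 ± 0.05644 → (-0.158, -0.046).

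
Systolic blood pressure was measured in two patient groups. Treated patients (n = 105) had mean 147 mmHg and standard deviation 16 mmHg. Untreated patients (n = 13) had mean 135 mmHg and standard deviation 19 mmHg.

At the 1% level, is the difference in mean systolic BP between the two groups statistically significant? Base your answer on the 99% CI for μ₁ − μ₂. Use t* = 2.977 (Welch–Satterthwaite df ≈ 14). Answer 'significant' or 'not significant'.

not significant

Per-group SEs: s₁/√n₁ = 16/√105 = 1.5614, s₂/√n₂ = 19/√13 = 5.2697.
Unpooled SE of the difference: √(2.43796996 + 27.76973809) = 5.4962.
Margin of error = t* · SE = 2.977 × 5.4962 = 16.3622.
x̄₁ − x̄₂ = 147 − 135 = 12.0000.
CI: 12.0000 ± 16.3622 = (-4.3622, 28.3622).
The interval (-4.3622, 28.3622) contains 0, so the difference is not significant.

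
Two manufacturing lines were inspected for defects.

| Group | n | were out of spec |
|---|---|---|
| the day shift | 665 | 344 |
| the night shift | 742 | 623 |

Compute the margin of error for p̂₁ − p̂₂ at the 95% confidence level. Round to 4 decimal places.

Sample proportions: 344/665 = 0.5173, 623/742 = 0.8396.
Each SE is √(p̂(1−p̂)/n): √(0.5173·0.4827/665) = 0.01938 and √(0.8396·0.1604/742) = 0.01347.
SE(p̂₁ − p̂₂) = √(SE₁² + SE₂²) = √(0.0003755844 + 0.0001814409) = 0.02360, since the two samples are independent.
At 95% confidence z* = 1.960; margin = 1.960 × 0.02360 = 0.04626.

0.0463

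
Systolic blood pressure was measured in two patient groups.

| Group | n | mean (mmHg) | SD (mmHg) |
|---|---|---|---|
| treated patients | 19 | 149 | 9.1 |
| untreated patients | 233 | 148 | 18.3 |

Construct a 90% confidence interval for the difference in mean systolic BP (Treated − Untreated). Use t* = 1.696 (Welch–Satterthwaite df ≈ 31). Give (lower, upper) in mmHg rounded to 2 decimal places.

(-3.08, 5.08)

SE₁ = s₁/√n₁ = 9.1/√19 = 2.0877; SE₂ = 18.3/√233 = 1.1989.
Independent samples, unequal variances: SE_diff = √(SE₁² + SE₂²) = √(4.35849129 + 1.43736121) = 2.4075.
t* = 1.696, so margin of error = 1.696 × 2.4075 = 4.0831.
Difference in means = 149 − 148 = 1.0000.
1.0000 ± 4.0831 → (-3.08, 5.08).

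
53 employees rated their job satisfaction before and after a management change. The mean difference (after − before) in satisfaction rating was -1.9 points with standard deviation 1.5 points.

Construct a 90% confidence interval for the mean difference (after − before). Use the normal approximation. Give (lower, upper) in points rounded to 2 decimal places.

(-2.24, -1.56)

Paired design: SE = s_d/√n = 1.5/√53 = 0.2060.
z* = 1.645; margin of error = 1.645 × 0.2060 = 0.3389.
-1.9 ± 0.3389 → (-2.24, -1.56).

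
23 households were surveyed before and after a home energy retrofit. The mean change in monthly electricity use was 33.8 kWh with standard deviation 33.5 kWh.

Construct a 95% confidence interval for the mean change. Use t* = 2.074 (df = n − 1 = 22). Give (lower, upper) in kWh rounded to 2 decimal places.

(19.31, 48.29)

Paired design: SE = s_d/√n = 33.5/√23 = 6.9852.
t* = 2.074; margin of error = 2.074 × 6.9852 = 14.4873.
33.8 ± 14.4873 → (19.31, 48.29).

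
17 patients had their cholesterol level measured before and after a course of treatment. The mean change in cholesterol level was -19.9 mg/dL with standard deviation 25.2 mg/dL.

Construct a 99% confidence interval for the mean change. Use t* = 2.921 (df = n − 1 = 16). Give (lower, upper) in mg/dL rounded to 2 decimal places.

(-37.75, -2.05)

Paired design: SE = s_d/√n = 25.2/√17 = 6.1119.
t* = 2.921; margin of error = 2.921 × 6.1119 = 17.8529.
-19.9 ± 17.8529 → (-37.75, -2.05).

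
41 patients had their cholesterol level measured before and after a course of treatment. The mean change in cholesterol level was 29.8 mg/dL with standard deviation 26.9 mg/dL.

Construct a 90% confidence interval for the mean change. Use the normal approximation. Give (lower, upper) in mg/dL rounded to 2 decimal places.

Paired design: SE = s_d/√n = 26.9/√41 = 4.2011.
z* = 1.645; margin of error = 1.645 × 4.2011 = 6.9108.
29.8 ± 6.9108 → (22.89, 36.71).

(22.89, 36.71)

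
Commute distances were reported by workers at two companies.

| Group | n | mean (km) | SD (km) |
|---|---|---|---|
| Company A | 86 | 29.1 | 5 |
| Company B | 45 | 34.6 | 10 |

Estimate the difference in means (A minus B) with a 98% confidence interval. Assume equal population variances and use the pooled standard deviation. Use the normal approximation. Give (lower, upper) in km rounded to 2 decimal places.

Pooled variance s_p² = [85·5² + 44·10²] / (86+45−2) = 50.5814, so s_p = 7.1121.
SE_diff = s_p·√(1/n₁ + 1/n₂) = 7.1121·√(1/86 + 1/45) = 1.3085.
z* = 2.326; margin = 2.326 × 1.3085 = 3.0436.
Difference = 29.1 − 34.6 = -5.5000.
-5.5000 ± 3.0436 → (-8.54, -2.46).

(-8.54, -2.46)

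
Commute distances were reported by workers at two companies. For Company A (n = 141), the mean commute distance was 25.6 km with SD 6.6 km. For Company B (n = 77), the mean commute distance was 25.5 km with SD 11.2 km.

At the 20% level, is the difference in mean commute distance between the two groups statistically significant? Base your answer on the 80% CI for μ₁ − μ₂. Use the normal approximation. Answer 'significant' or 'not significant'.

Per-group SEs: s₁/√n₁ = 6.6/√141 = 0.5558, s₂/√n₂ = 11.2/√77 = 1.2764.
Unpooled SE of the difference: √(0.30891364 + 1.62919696) = 1.3922.
Margin of error = z* · SE = 1.282 × 1.3922 = 1.7848.
x̄₁ − x̄₂ = 25.6 − 25.5 = 0.1000.
CI: 0.1000 ± 1.7848 = (-1.6848, 1.8848).
The interval (-1.6848, 1.8848) contains 0, so the difference is not significant.

not significant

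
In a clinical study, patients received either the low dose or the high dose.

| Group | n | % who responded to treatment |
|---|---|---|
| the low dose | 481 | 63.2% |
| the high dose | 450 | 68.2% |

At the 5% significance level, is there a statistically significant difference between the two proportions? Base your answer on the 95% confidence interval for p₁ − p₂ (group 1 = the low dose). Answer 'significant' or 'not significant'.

not significant

Each SE is √(p̂(1−p̂)/n): √(0.6320·0.3680/481) = 0.02199 and √(0.6820·0.3180/450) = 0.02195.
SE(p̂₁ − p̂₂) = √(SE₁² + SE₂²) = √(0.0004835601 + 0.0004818025) = 0.03107, since the two samples are independent.
At 95% confidence z* = 1.960; margin = 1.960 × 0.03107 = 0.06090.
The difference is 0.6320 − 0.6820 = -0.0500, so the interval is -0.0500 ± 0.06090 = (-0.11090, 0.01090).
The interval (-0.11090, 0.01090) contains 0, so the difference is not significant.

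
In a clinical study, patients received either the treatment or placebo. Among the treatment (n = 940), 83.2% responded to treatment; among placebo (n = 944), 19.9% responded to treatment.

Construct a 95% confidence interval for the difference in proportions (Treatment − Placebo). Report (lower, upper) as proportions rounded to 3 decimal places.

SE₁ = √(p̂₁(1−p̂₁)/n₁) = √(0.8320·0.1680/940) = 0.01219; SE₂ = √(0.1990·0.8010/944) = 0.01299.
Independent samples: SE of the difference = √(SE₁² + SE₂²) = √(0.0001485961 + 0.0001687401) = 0.01781.
z* for 95% confidence is 1.960, so the margin of error is 1.960 × 0.01781 = 0.03491.
Point estimate p̂₁ − p̂₂ = 0.8320 − 0.1990 = 0.6330.
0.6330 ± 0.03491 → (0.598, 0.668).

(0.598, 0.668)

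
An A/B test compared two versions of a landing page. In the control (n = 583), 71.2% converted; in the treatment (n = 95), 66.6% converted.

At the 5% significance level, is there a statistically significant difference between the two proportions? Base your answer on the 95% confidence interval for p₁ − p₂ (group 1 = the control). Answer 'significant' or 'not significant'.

SE₁ = √(p̂₁(1−p̂₁)/n₁) = √(0.7120·0.2880/583) = 0.01875; SE₂ = √(0.6660·0.3340/95) = 0.04839.
Independent samples: SE of the difference = √(SE₁² + SE₂²) = √(0.0003515625 + 0.0023415921) = 0.05190.
z* for 95% confidence is 1.960, so the margin of error is 1.960 × 0.05190 = 0.10172.
Point estimate p̂₁ − p̂₂ = 0.7120 − 0.6660 = 0.0460.
0.0460 ± 0.10172 → (-0.05572, 0.14772).
The interval (-0.05572, 0.14772) contains 0, so the difference is not significant.

not significant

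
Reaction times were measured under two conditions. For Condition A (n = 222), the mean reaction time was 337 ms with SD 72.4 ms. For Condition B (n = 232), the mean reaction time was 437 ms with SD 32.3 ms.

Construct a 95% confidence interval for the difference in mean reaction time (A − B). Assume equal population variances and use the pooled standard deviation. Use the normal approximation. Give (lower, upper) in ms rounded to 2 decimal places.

(-110.24, -89.76)

Pooled variance s_p² = [221·72.4² + 231·32.3²] / (222+232−2) = 3096.0817, so s_p = 55.6424.
SE_diff = s_p·√(1/n₁ + 1/n₂) = 55.6424·√(1/222 + 1/232) = 5.2241.
z* = 1.960; margin = 1.960 × 5.2241 = 10.2392.
Difference = 337 − 437 = -100.0000.
-100.0000 ± 10.2392 → (-110.24, -89.76).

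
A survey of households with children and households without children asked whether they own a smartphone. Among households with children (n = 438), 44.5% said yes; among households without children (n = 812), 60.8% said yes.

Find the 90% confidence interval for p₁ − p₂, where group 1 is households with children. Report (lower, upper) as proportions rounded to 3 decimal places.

(-0.211, -0.115)

Each SE is √(p̂(1−p̂)/n): √(0.4450·0.5550/438) = 0.02375 and √(0.6080·0.3920/812) = 0.01713.
SE(p̂₁ − p̂₂) = √(SE₁² + SE₂²) = √(0.0005640625 + 0.0002934369) = 0.02928, since the two samples are independent.
At 90% confidence z* = 1.645; margin = 1.645 × 0.02928 = 0.04817.
The difference is 0.4450 − 0.6080 = -0.1630, so the interval is -0.1630 ± 0.04817 = (-0.211, -0.115).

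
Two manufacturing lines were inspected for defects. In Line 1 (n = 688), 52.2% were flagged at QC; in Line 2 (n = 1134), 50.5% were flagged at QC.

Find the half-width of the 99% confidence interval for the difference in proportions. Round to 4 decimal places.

0.0622

Each SE is √(p̂(1−p̂)/n): √(0.5220·0.4780/688) = 0.01904 and √(0.5050·0.4950/1134) = 0.01485.
SE(p̂₁ − p̂₂) = √(SE₁² + SE₂²) = √(0.0003625216 + 0.0002205225) = 0.02415, since the two samples are independent.
At 99% confidence z* = 2.576; margin = 2.576 × 0.02415 = 0.06221.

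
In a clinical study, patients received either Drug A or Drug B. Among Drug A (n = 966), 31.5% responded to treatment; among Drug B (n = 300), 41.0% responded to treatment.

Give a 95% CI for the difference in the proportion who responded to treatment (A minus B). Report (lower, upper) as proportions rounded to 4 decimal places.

The two standard errors are √(0.3150×0.6850/966) = 0.01495 and √(0.4100×0.5900/300) = 0.02840.
Because the samples are independent, SE_diff = √(0.01495² + 0.02840²) = 0.03209.
Using z* = 1.960 for 95%, ME = 1.960 × 0.03209 = 0.06290.
p̂₁ − p̂₂ = -0.0950; interval -0.0950 ± 0.06290 gives (-0.1579, -0.0321).

(-0.1579, -0.0321)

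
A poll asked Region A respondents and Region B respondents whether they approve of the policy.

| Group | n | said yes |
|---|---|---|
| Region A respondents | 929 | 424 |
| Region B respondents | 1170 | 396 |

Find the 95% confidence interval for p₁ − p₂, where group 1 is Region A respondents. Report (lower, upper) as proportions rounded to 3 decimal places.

(0.076, 0.160)

Sample proportions: 424/929 = 0.4564, 396/1170 = 0.3385.
Each SE is √(p̂(1−p̂)/n): √(0.4564·0.5436/929) = 0.01634 and √(0.3385·0.6615/1170) = 0.01383.
SE(p̂₁ − p̂₂) = √(SE₁² + SE₂²) = √(0.0002669956 + 0.0001912689) = 0.02141, since the two samples are independent.
At 95% confidence z* = 1.960; margin = 1.960 × 0.02141 = 0.04196.
The difference is 0.4564 − 0.3385 = 0.1179, so the interval is 0.1179 ± 0.04196 = (0.076, 0.160).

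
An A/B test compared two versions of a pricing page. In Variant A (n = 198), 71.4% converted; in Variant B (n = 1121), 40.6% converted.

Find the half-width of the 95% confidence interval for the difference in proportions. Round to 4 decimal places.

0.0692

SE₁ = √(p̂₁(1−p̂₁)/n₁) = √(0.7140·0.2860/198) = 0.03211; SE₂ = √(0.4060·0.5940/1121) = 0.01467.
Independent samples: SE of the difference = √(SE₁² + SE₂²) = √(0.0010310521 + 0.0002152089) = 0.03530.
z* for 95% confidence is 1.960, so the margin of error is 1.960 × 0.03530 = 0.06919.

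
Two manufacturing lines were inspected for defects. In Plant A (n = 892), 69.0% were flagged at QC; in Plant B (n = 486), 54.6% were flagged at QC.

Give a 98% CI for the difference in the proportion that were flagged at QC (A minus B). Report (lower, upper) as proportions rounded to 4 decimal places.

(0.0803, 0.2077)

Each SE is √(p̂(1−p̂)/n): √(0.6900·0.3100/892) = 0.01549 and √(0.5460·0.4540/486) = 0.02258.
SE(p̂₁ − p̂₂) = √(SE₁² + SE₂²) = √(0.0002399401 + 0.0005098564) = 0.02738, since the two samples are independent.
At 98% confidence z* = 2.326; margin = 2.326 × 0.02738 = 0.06369.
The difference is 0.6900 − 0.5460 = 0.1440, so the interval is 0.1440 ± 0.06369 = (0.0803, 0.2077).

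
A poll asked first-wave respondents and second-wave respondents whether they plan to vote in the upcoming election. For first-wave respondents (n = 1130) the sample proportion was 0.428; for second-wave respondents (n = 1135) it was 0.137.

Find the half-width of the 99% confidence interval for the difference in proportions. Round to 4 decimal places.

The two standard errors are √(0.4280×0.5720/1130) = 0.01472 and √(0.1370×0.8630/1135) = 0.01021.
Because the samples are independent, SE_diff = √(0.01472² + 0.01021²) = 0.01791.
Using z* = 2.576 for 99%, ME = 2.576 × 0.01791 = 0.04614.

0.0461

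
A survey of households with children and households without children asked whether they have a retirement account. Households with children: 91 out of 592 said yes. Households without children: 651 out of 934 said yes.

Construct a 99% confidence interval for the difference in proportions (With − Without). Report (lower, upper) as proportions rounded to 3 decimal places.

(-0.598, -0.489)

p̂₁ = 91/592 = 0.1537 and p̂₂ = 651/934 = 0.6970.
SE₁ = √(p̂₁(1−p̂₁)/n₁) = √(0.1537·0.8463/592) = 0.01482; SE₂ = √(0.6970·0.3030/934) = 0.01504.
Independent samples: SE of the difference = √(SE₁² + SE₂²) = √(0.0002196324 + 0.0002262016) = 0.02111.
z* for 99% confidence is 2.576, so the margin of error is 2.576 × 0.02111 = 0.05438.
Point estimate p̂₁ − p̂₂ = 0.1537 − 0.6970 = -0.5433.
-0.5433 ± 0.05438 → (-0.598, -0.489).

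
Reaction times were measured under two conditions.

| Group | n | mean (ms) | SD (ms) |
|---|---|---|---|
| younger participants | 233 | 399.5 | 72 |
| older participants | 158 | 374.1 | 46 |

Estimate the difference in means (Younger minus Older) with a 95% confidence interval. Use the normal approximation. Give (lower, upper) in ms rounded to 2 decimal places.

Per-group SEs: s₁/√n₁ = 72/√233 = 4.7169, s₂/√n₂ = 46/√158 = 3.6596.
Unpooled SE of the difference: √(22.24914561 + 13.39267216) = 5.9701.
Margin of error = z* · SE = 1.960 × 5.9701 = 11.7014.
x̄₁ − x̄₂ = 399.5 − 374.1 = 25.4000.
CI: 25.4000 ± 11.7014 = (13.70, 37.10).

(13.70, 37.10)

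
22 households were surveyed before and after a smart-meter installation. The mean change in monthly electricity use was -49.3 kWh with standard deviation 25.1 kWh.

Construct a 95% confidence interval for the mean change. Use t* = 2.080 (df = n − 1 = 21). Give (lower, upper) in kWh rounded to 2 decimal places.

Paired design: SE = s_d/√n = 25.1/√22 = 5.3513.
t* = 2.080; margin of error = 2.080 × 5.3513 = 11.1307.
-49.3 ± 11.1307 → (-60.43, -38.17).

(-60.43, -38.17)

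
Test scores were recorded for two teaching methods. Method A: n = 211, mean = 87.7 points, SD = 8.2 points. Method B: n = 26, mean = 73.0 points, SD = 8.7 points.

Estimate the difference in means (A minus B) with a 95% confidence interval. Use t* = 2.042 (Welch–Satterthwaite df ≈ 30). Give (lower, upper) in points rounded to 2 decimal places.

(11.03, 18.37)

Standard errors of each mean: 8.2/√211 = 0.5645 and 8.7/√26 = 1.7062.
SE(x̄₁ − x̄₂) = √(0.5645² + 1.7062²) = 1.7972 for independent samples with unequal variances.
With t* = 2.042, the margin is 2.042 × 1.7972 = 3.6699.
x̄₁ − x̄₂ = 87.7 − 73.0 = 14.7000; the interval is 14.7000 ± 3.6699 = (11.03, 18.37).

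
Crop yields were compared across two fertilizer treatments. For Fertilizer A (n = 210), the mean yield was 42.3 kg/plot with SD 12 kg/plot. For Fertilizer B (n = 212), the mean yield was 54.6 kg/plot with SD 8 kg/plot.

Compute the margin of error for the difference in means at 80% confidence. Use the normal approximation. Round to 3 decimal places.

SE₁ = s₁/√n₁ = 12/√210 = 0.8281; SE₂ = 8/√212 = 0.5494.
Independent samples, unequal variances: SE_diff = √(SE₁² + SE₂²) = √(0.68574961 + 0.30184036) = 0.9938.
z* = 1.282, so margin of error = 1.282 × 0.9938 = 1.2741.

1.274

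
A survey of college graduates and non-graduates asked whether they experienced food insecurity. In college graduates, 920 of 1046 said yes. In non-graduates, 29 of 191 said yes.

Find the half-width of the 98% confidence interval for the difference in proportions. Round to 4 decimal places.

p̂₁ = 920/1046 = 0.8795 and p̂₂ = 29/191 = 0.1518.
SE₁ = √(p̂₁(1−p̂₁)/n₁) = √(0.8795·0.1205/1046) = 0.01007; SE₂ = √(0.1518·0.8482/191) = 0.02596.
Independent samples: SE of the difference = √(SE₁² + SE₂²) = √(0.0001014049 + 0.0006739216) = 0.02784.
z* for 98% confidence is 2.326, so the margin of error is 2.326 × 0.02784 = 0.06476.

0.0648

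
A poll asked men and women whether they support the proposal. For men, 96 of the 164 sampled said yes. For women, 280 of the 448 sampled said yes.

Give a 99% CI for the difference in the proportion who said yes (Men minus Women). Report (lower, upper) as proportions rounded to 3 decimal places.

(-0.155, 0.076)

Sample proportions: 96/164 = 0.5854, 280/448 = 0.6250.
Each SE is √(p̂(1−p̂)/n): √(0.5854·0.4146/164) = 0.03847 and √(0.6250·0.3750/448) = 0.02287.
SE(p̂₁ − p̂₂) = √(SE₁² + SE₂²) = √(0.0014799409 + 0.0005230369) = 0.04475, since the two samples are independent.
At 99% confidence z* = 2.576; margin = 2.576 × 0.04475 = 0.11528.
The difference is 0.5854 − 0.6250 = -0.0396, so the interval is -0.0396 ± 0.11528 = (-0.155, 0.076).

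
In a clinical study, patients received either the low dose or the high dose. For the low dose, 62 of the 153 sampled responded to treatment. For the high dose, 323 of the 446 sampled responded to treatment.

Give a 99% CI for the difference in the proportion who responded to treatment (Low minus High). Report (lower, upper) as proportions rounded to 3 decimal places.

First, p̂₁ = 62/153 = 0.4052; p̂₂ = 323/446 = 0.7242.
The two standard errors are √(0.4052×0.5948/153) = 0.03969 and √(0.7242×0.2758/446) = 0.02116.
Because the samples are independent, SE_diff = √(0.03969² + 0.02116²) = 0.04498.
Using z* = 2.576 for 99%, ME = 2.576 × 0.04498 = 0.11587.
p̂₁ − p̂₂ = -0.3190; interval -0.3190 ± 0.11587 gives (-0.435, -0.203).

(-0.435, -0.203)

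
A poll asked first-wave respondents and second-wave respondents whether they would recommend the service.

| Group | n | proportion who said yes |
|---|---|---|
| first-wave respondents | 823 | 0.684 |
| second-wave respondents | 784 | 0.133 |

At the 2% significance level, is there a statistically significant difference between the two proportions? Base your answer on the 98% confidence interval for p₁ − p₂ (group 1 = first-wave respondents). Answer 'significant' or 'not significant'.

SE₁ = √(p̂₁(1−p̂₁)/n₁) = √(0.6840·0.3160/823) = 0.01621; SE₂ = √(0.1330·0.8670/784) = 0.01213.
Independent samples: SE of the difference = √(SE₁² + SE₂²) = √(0.0002627641 + 0.0001471369) = 0.02025.
z* for 98% confidence is 2.326, so the margin of error is 2.326 × 0.02025 = 0.04710.
Point estimate p̂₁ − p̂₂ = 0.6840 − 0.1330 = 0.5510.
0.5510 ± 0.04710 → (0.50390, 0.59810).
The interval (0.50390, 0.59810) does not contain 0, so the difference is significant.

significant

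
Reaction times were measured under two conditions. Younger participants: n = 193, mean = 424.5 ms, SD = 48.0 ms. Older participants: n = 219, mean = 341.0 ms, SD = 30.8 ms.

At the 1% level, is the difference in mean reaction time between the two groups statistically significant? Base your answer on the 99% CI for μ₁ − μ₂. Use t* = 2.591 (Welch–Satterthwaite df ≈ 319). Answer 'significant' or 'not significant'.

significant

Standard errors of each mean: 48.0/√193 = 3.4551 and 30.8/√219 = 2.0813.
SE(x̄₁ − x̄₂) = √(3.4551² + 2.0813²) = 4.0336 for independent samples with unequal variances.
With t* = 2.591, the margin is 2.591 × 4.0336 = 10.4511.
x̄₁ − x̄₂ = 424.5 − 341.0 = 83.5000; the interval is 83.5000 ± 10.4511 = (73.0489, 93.9511).
The interval (73.0489, 93.9511) does not contain 0, so the difference is significant.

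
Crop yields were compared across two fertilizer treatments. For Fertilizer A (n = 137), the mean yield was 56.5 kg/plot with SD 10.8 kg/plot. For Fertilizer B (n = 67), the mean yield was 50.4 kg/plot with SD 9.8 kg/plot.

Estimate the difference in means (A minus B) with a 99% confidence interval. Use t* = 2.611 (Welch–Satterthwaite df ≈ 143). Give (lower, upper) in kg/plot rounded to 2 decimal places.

(2.15, 10.05)

Per-group SEs: s₁/√n₁ = 10.8/√137 = 0.9227, s₂/√n₂ = 9.8/√67 = 1.1973.
Unpooled SE of the difference: √(0.85137529 + 1.43352729) = 1.5116.
Margin of error = t* · SE = 2.611 × 1.5116 = 3.9468.
x̄₁ − x̄₂ = 56.5 − 50.4 = 6.1000.
CI: 6.1000 ± 3.9468 = (2.15, 10.05).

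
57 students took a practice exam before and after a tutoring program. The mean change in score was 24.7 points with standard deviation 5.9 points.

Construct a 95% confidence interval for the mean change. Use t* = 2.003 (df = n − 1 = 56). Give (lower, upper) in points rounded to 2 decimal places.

(23.13, 26.27)

Paired design: SE = s_d/√n = 5.9/√57 = 0.7815.
t* = 2.003; margin of error = 2.003 × 0.7815 = 1.5653.
24.7 ± 1.5653 → (23.13, 26.27).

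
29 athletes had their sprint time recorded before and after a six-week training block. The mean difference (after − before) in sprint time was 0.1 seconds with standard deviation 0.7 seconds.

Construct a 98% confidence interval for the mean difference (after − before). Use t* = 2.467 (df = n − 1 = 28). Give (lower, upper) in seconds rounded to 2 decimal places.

(-0.22, 0.42)

Paired design: SE = s_d/√n = 0.7/√29 = 0.1300.
t* = 2.467; margin of error = 2.467 × 0.1300 = 0.3207.
0.1 ± 0.3207 → (-0.22, 0.42).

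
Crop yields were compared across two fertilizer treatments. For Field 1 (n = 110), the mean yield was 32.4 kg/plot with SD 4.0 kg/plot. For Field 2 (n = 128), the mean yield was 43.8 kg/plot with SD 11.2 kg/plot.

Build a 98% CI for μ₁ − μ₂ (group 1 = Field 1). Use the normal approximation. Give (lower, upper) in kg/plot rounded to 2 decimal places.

(-13.87, -8.93)

Standard errors of each mean: 4.0/√110 = 0.3814 and 11.2/√128 = 0.9899.
SE(x̄₁ − x̄₂) = √(0.3814² + 0.9899²) = 1.0608 for independent samples with unequal variances.
With z* = 2.326, the margin is 2.326 × 1.0608 = 2.4674.
x̄₁ − x̄₂ = 32.4 − 43.8 = -11.4000; the interval is -11.4000 ± 2.4674 = (-13.87, -8.93).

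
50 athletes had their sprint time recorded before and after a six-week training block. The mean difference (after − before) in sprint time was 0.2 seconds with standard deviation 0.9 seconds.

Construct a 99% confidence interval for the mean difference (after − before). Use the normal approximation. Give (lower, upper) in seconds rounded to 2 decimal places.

This is a matched-pairs design, so SE = s_d/√n = 0.9/√50 = 0.1273.
Margin = 2.576 × 0.1273 = 0.3279; the interval is 0.2 ± 0.3279 = (-0.13, 0.53).

(-0.13, 0.53)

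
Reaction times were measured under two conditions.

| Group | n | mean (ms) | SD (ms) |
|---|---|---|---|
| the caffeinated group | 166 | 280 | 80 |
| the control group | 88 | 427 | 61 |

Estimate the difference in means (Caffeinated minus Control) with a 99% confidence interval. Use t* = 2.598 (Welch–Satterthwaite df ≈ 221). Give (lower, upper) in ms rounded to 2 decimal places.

(-170.36, -123.64)

Standard errors of each mean: 80/√166 = 6.2092 and 61/√88 = 6.5026.
SE(x̄₁ − x̄₂) = √(6.2092² + 6.5026²) = 8.9910 for independent samples with unequal variances.
With t* = 2.598, the margin is 2.598 × 8.9910 = 23.3586.
x̄₁ − x̄₂ = 280 − 427 = -147.0000; the interval is -147.0000 ± 23.3586 = (-170.36, -123.64).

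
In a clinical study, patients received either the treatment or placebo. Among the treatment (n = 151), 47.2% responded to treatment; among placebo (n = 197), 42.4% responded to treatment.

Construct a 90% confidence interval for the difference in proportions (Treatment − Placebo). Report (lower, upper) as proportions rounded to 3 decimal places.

(-0.040, 0.136)

SE₁ = √(p̂₁(1−p̂₁)/n₁) = √(0.4720·0.5280/151) = 0.04063; SE₂ = √(0.4240·0.5760/197) = 0.03521.
Independent samples: SE of the difference = √(SE₁² + SE₂²) = √(0.0016507969 + 0.0012397441) = 0.05376.
z* for 90% confidence is 1.645, so the margin of error is 1.645 × 0.05376 = 0.08844.
Point estimate p̂₁ − p̂₂ = 0.4720 − 0.4240 = 0.0480.
0.0480 ± 0.08844 → (-0.040, 0.136).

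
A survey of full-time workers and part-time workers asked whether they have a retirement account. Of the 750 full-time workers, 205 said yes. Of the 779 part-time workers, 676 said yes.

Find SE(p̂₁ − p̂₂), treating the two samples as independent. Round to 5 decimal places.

0.02030

Sample proportions: 205/750 = 0.2733, 676/779 = 0.8678.
Each SE is √(p̂(1−p̂)/n): √(0.2733·0.7267/750) = 0.01627 and √(0.8678·0.1322/779) = 0.01214.
SE(p̂₁ − p̂₂) = √(SE₁² + SE₂²) = √(0.0002647129 + 0.0001473796) = 0.02030, since the two samples are independent.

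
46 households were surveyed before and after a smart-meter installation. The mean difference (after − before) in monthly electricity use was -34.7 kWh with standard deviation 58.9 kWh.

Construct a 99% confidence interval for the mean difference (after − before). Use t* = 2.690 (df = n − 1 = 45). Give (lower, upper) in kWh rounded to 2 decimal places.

(-58.06, -11.34)

Paired design: SE = s_d/√n = 58.9/√46 = 8.6843.
t* = 2.690; margin of error = 2.690 × 8.6843 = 23.3608.
-34.7 ± 23.3608 → (-58.06, -11.34).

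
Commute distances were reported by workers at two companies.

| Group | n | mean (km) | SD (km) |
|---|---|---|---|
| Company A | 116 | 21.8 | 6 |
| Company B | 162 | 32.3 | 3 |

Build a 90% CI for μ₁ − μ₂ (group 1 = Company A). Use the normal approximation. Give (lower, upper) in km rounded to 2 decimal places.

(-11.50, -9.50)

SE₁ = s₁/√n₁ = 6/√116 = 0.5571; SE₂ = 3/√162 = 0.2357.
Independent samples, unequal variances: SE_diff = √(SE₁² + SE₂²) = √(0.31036041 + 0.05555449) = 0.6049.
z* = 1.645, so margin of error = 1.645 × 0.6049 = 0.9951.
Difference in means = 21.8 − 32.3 = -10.5000.
-10.5000 ± 0.9951 → (-11.50, -9.50).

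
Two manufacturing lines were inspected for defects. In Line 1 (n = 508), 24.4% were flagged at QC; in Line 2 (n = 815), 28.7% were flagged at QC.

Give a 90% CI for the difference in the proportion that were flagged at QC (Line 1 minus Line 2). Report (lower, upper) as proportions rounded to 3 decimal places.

SE₁ = √(p̂₁(1−p̂₁)/n₁) = √(0.2440·0.7560/508) = 0.01906; SE₂ = √(0.2870·0.7130/815) = 0.01585.
Independent samples: SE of the difference = √(SE₁² + SE₂²) = √(0.0003632836 + 0.0002512225) = 0.02479.
z* for 90% confidence is 1.645, so the margin of error is 1.645 × 0.02479 = 0.04078.
Point estimate p̂₁ − p̂₂ = 0.2440 − 0.2870 = -0.0430.
-0.0430 ± 0.04078 → (-0.084, -0.002).

(-0.084, -0.002)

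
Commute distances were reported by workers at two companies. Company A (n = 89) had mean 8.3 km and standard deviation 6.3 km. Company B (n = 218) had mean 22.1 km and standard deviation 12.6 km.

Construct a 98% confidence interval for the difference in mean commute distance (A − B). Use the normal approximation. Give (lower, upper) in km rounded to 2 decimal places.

Standard errors of each mean: 6.3/√89 = 0.6678 and 12.6/√218 = 0.8534.
SE(x̄₁ − x̄₂) = √(0.6678² + 0.8534²) = 1.0836 for independent samples with unequal variances.
With z* = 2.326, the margin is 2.326 × 1.0836 = 2.5205.
x̄₁ − x̄₂ = 8.3 − 22.1 = -13.8000; the interval is -13.8000 ± 2.5205 = (-16.32, -11.28).

(-16.32, -11.28)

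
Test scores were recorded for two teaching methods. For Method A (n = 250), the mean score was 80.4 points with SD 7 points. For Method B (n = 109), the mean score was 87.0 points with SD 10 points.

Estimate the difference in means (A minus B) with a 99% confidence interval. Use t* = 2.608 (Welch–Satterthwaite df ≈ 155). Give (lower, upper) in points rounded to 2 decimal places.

(-9.35, -3.85)

Standard errors of each mean: 7/√250 = 0.4427 and 10/√109 = 0.9578.
SE(x̄₁ − x̄₂) = √(0.4427² + 0.9578²) = 1.0552 for independent samples with unequal variances.
With t* = 2.608, the margin is 2.608 × 1.0552 = 2.7520.
x̄₁ − x̄₂ = 80.4 − 87.0 = -6.6000; the interval is -6.6000 ± 2.7520 = (-9.35, -3.85).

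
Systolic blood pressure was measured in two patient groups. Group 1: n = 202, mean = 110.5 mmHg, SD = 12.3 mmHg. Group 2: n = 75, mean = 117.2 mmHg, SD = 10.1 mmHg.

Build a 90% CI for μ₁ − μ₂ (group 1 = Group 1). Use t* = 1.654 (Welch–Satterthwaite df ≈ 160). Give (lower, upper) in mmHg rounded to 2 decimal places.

(-9.10, -4.30)

SE₁ = s₁/√n₁ = 12.3/√202 = 0.8654; SE₂ = 10.1/√75 = 1.1662.
Independent samples, unequal variances: SE_diff = √(SE₁² + SE₂²) = √(0.74891716 + 1.36002244) = 1.4522.
t* = 1.654, so margin of error = 1.654 × 1.4522 = 2.4019.
Difference in means = 110.5 − 117.2 = -6.7000.
-6.7000 ± 2.4019 → (-9.10, -4.30).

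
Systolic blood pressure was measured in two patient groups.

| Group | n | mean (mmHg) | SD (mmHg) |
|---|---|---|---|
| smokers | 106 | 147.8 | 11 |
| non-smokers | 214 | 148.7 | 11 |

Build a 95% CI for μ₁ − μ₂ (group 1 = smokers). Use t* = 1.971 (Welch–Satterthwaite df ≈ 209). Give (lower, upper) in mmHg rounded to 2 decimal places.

Per-group SEs: s₁/√n₁ = 11/√106 = 1.0684, s₂/√n₂ = 11/√214 = 0.7519.
Unpooled SE of the difference: √(1.14147856 + 0.56535361) = 1.3065.
Margin of error = t* · SE = 1.971 × 1.3065 = 2.5751.
x̄₁ − x̄₂ = 147.8 − 148.7 = -0.9000.
CI: -0.9000 ± 2.5751 = (-3.48, 1.68).

(-3.48, 1.68)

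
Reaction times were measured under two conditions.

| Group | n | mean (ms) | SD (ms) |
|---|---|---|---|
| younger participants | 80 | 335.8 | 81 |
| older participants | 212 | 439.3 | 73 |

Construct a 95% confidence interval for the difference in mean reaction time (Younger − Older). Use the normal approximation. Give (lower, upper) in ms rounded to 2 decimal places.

(-123.79, -83.21)

Per-group SEs: s₁/√n₁ = 81/√80 = 9.0561, s₂/√n₂ = 73/√212 = 5.0137.
Unpooled SE of the difference: √(82.01294721 + 25.13718769) = 10.3513.
Margin of error = z* · SE = 1.960 × 10.3513 = 20.2885.
x̄₁ − x̄₂ = 335.8 − 439.3 = -103.5000.
CI: -103.5000 ± 20.2885 = (-123.79, -83.21).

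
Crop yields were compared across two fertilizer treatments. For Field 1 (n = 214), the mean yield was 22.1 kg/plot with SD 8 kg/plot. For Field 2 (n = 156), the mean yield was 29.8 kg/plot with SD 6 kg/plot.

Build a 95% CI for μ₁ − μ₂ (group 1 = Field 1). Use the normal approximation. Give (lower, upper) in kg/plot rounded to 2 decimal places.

SE₁ = s₁/√n₁ = 8/√214 = 0.5469; SE₂ = 6/√156 = 0.4804.
Independent samples, unequal variances: SE_diff = √(SE₁² + SE₂²) = √(0.29909961 + 0.23078416) = 0.7279.
z* = 1.960, so margin of error = 1.960 × 0.7279 = 1.4267.
Difference in means = 22.1 − 29.8 = -7.7000.
-7.7000 ± 1.4267 → (-9.13, -6.27).

(-9.13, -6.27)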